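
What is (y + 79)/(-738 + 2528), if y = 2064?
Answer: 2143/1790 ≈ 1.1972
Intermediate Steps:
(y + 79)/(-738 + 2528) = (2064 + 79)/(-738 + 2528) = 2143/1790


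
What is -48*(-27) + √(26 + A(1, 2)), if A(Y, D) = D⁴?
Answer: 1296 + √42 ≈ 1302.5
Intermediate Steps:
-48*(-27) + √(26 + A(1, 2)) = -48*(-27) + √(26 + 2⁴) = 1296 + √(26 + 16) = 1296 + √42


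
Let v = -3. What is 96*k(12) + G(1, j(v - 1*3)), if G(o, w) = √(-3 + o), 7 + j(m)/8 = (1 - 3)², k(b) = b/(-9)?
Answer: -128 + I*√2 ≈ -128.0 + 1.4142*I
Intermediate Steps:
k(b) = -b/9 (k(b) = b*(-⅑) = -b/9)
j(m) = -24 (j(m) = -56 + 8*(1 - 3)² = -56 + 8*(-2)² = -56 + 8*4 = -56 + 32 = -24)
96*k(12) + G(1, j(v - 1*3)) = 96*(-⅑*12) + √(-3 + 1) = 96*(-4/3) + √(-2) = -128 + I*√2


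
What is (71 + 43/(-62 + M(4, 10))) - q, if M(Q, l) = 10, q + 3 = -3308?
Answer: 175821/52 ≈ 3381.2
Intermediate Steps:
q = -3311 (q = -3 - 3308 = -3311)
(71 + 43/(-62 + M(4, 10))) - q = (71 + 43/(-62 + 10)) - 1*(-3311) = (71 + 43/(-52)) + 3311 = (71 + 43*(-1/52)) + 3311 = (71 - 43/52) + 3311 = 3649/52 + 3311 = 175821/52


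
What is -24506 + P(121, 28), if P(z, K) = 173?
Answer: -24333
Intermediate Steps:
-24506 + P(121, 28) = -24506 + 173 = -24333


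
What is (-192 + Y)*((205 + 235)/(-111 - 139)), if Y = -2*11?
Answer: 9416/25 ≈ 376.64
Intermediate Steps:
Y = -22
(-192 + Y)*((205 + 235)/(-111 - 139)) = (-192 - 22)*((205 + 235)/(-111 - 139)) = -94160/(-250) = -94160*(-1)/250 = -214*(-44/25) = 9416/25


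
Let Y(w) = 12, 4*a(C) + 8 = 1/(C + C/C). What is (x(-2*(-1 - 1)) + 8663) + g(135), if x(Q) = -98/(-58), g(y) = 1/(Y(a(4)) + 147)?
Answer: 39952913/4611 ≈ 8664.7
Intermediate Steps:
a(C) = -2 + 1/(4*(1 + C)) (a(C) = -2 + 1/(4*(C + C/C)) = -2 + 1/(4*(C + 1)) = -2 + 1/(4*(1 + C)))
g(y) = 1/159 (g(y) = 1/(12 + 147) = 1/159)
x(Q) = 49/29 (x(Q) = -98*(-1/58) = 49/29)
(x(-2*(-1 - 1)) + 8663) + g(135) = (49/29 + 8663) + 1/159 = 251276/29 + 1/159 = 39952913/4611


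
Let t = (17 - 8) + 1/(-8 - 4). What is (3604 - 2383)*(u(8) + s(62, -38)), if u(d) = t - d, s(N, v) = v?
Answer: -181115/4 ≈ -45279.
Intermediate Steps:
t = 107/12 (t = 9 + 1/(-12) = 9 - 1/12 = 107/12 ≈ 8.9167)
u(d) = 107/12 - d
(3604 - 2383)*(u(8) + s(62, -38)) = (3604 - 2383)*((107/12 - 1*8) - 38) = 1221*((107/12 - 8) - 38) = 1221*(11/12 - 38) = 1221*(-445/12) = -181115/4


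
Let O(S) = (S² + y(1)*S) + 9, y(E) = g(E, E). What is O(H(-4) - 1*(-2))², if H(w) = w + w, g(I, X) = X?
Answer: 1521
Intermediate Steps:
H(w) = 2*w
y(E) = E
O(S) = 9 + S + S² (O(S) = (S² + 1*S) + 9 = (S² + S) + 9 = (S + S²) + 9 = 9 + S + S²)
O(H(-4) - 1*(-2))² = (9 + (2*(-4) - 1*(-2)) + (2*(-4) - 1*(-2))²)² = (9 + (-8 + 2) + (-8 + 2)²)² = (9 - 6 + (-6)²)² = (9 - 6 + 36)² = 39² = 1521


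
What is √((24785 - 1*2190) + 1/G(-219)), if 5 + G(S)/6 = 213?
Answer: √2199487758/312 ≈ 150.32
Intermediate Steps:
G(S) = 1248 (G(S) = -30 + 6*213 = -30 + 1278 = 1248)
√((24785 - 1*2190) + 1/G(-219)) = √((24785 - 1*2190) + 1/1248) = √((24785 - 2190) + 1/1248) = √(22595 + 1/1248) = √(28198561/1248) = √2199487758/312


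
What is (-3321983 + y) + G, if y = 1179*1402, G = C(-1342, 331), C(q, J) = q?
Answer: -1670367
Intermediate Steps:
G = -1342
y = 1652958
(-3321983 + y) + G = (-3321983 + 1652958) - 1342 = -1669025 - 1342 = -1670367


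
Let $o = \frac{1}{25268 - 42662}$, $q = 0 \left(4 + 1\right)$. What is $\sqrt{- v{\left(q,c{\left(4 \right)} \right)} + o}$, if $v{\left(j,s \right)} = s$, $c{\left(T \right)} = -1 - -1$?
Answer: $\frac{i \sqrt{17394}}{17394} \approx 0.0075823 i$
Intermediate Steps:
$c{\left(T \right)} = 0$ ($c{\left(T \right)} = -1 + 1 = 0$)
$q = 0$ ($q = 0 \cdot 5 = 0$)
$o = - \frac{1}{17394}$ ($o = \frac{1}{-17394} = - \frac{1}{17394} \approx -5.7491 \cdot 10^{-5}$)
$\sqrt{- v{\left(q,c{\left(4 \right)} \right)} + o} = \sqrt{\left(-1\right) 0 - \frac{1}{17394}} = \sqrt{0 - \frac{1}{17394}} = \sqrt{- \frac{1}{17394}} = \frac{i \sqrt{17394}}{17394}$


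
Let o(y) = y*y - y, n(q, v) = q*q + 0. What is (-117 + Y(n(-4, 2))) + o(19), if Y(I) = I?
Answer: 241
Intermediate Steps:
n(q, v) = q**2 (n(q, v) = q**2 + 0 = q**2)
o(y) = y**2 - y
(-117 + Y(n(-4, 2))) + o(19) = (-117 + (-4)**2) + 19*(-1 + 19) = (-117 + 16) + 19*18 = -101 + 342 = 241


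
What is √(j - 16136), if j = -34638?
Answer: I*√50774 ≈ 225.33*I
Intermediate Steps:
√(j - 16136) = √(-34638 - 16136) = √(-50774) = I*√50774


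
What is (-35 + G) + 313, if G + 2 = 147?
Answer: 423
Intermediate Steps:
G = 145 (G = -2 + 147 = 145)
(-35 + G) + 313 = (-35 + 145) + 313 = 110 + 313 = 423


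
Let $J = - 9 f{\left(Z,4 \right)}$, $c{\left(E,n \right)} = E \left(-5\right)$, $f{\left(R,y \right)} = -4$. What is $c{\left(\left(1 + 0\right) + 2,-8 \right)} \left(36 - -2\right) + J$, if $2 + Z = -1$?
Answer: $-534$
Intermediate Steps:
$Z = -3$ ($Z = -2 - 1 = -3$)
$c{\left(E,n \right)} = - 5 E$
$J = 36$ ($J = \left(-9\right) \left(-4\right) = 36$)
$c{\left(\left(1 + 0\right) + 2,-8 \right)} \left(36 - -2\right) + J = - 5 \left(\left(1 + 0\right) + 2\right) \left(36 - -2\right) + 36 = - 5 \left(1 + 2\right) \left(36 + 2\right) + 36 = \left(-5\right) 3 \cdot 38 + 36 = \left(-15\right) 38 + 36 = -570 + 36 = -534$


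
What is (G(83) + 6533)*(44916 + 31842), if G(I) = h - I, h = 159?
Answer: 507293622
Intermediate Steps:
G(I) = 159 - I
(G(83) + 6533)*(44916 + 31842) = ((159 - 1*83) + 6533)*(44916 + 31842) = ((159 - 83) + 6533)*76758 = (76 + 6533)*76758 = 6609*76758 = 507293622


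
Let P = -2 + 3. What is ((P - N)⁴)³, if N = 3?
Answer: 4096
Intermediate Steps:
P = 1
((P - N)⁴)³ = ((1 - 1*3)⁴)³ = ((1 - 3)⁴)³ = ((-2)⁴)³ = 16³ = 4096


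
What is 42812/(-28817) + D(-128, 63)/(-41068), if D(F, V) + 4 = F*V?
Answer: -381426915/295864139 ≈ -1.2892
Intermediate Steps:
D(F, V) = -4 + F*V
42812/(-28817) + D(-128, 63)/(-41068) = 42812/(-28817) + (-4 - 128*63)/(-41068) = 42812*(-1/28817) + (-4 - 8064)*(-1/41068) = -42812/28817 - 8068*(-1/41068) = -42812/28817 + 2017/10267 = -381426915/295864139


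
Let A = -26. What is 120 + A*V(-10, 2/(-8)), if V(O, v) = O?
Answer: 380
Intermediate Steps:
120 + A*V(-10, 2/(-8)) = 120 - 26*(-10) = 120 + 260 = 380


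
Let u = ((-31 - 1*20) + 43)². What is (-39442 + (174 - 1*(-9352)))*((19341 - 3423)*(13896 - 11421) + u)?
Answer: -1178604062424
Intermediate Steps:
u = 64 (u = ((-31 - 20) + 43)² = (-51 + 43)² = (-8)² = 64)
(-39442 + (174 - 1*(-9352)))*((19341 - 3423)*(13896 - 11421) + u) = (-39442 + (174 - 1*(-9352)))*((19341 - 3423)*(13896 - 11421) + 64) = (-39442 + (174 + 9352))*(15918*2475 + 64) = (-39442 + 9526)*(39397050 + 64) = -29916*39397114 = -1178604062424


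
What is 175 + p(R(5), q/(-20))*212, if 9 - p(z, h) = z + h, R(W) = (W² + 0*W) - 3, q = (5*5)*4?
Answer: -1521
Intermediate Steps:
q = 100 (q = 25*4 = 100)
R(W) = -3 + W² (R(W) = (W² + 0) - 3 = W² - 3 = -3 + W²)
p(z, h) = 9 - h - z (p(z, h) = 9 - (z + h) = 9 - (h + z) = 9 + (-h - z) = 9 - h - z)
175 + p(R(5), q/(-20))*212 = 175 + (9 - 100/(-20) - (-3 + 5²))*212 = 175 + (9 - 100*(-1)/20 - (-3 + 25))*212 = 175 + (9 - 1*(-5) - 1*22)*212 = 175 + (9 + 5 - 22)*212 = 175 - 8*212 = 175 - 1696 = -1521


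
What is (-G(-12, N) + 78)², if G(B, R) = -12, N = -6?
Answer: 8100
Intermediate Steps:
(-G(-12, N) + 78)² = (-1*(-12) + 78)² = (12 + 78)² = 90² = 8100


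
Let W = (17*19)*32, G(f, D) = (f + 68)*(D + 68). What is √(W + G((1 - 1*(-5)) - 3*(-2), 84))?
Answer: 4*√1406 ≈ 149.99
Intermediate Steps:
G(f, D) = (68 + D)*(68 + f) (G(f, D) = (68 + f)*(68 + D) = (68 + D)*(68 + f))
W = 10336 (W = 323*32 = 10336)
√(W + G((1 - 1*(-5)) - 3*(-2), 84)) = √(10336 + (4624 + 68*84 + 68*((1 - 1*(-5)) - 3*(-2)) + 84*((1 - 1*(-5)) - 3*(-2)))) = √(10336 + (4624 + 5712 + 68*((1 + 5) + 6) + 84*((1 + 5) + 6))) = √(10336 + (4624 + 5712 + 68*(6 + 6) + 84*(6 + 6))) = √(10336 + (4624 + 5712 + 68*12 + 84*12)) = √(10336 + (4624 + 5712 + 816 + 1008)) = √(10336 + 12160) = √22496 = 4*√1406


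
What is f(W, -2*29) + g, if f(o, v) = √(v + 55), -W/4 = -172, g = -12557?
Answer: -12557 + I*√3 ≈ -12557.0 + 1.732*I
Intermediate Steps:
W = 688 (W = -4*(-172) = 688)
f(o, v) = √(55 + v)
f(W, -2*29) + g = √(55 - 2*29) - 12557 = √(55 - 58) - 12557 = √(-3) - 12557 = I*√3 - 12557 = -12557 + I*√3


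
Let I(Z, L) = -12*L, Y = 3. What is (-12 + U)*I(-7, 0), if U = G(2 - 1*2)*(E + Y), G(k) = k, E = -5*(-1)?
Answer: 0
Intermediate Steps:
E = 5
U = 0 (U = (2 - 1*2)*(5 + 3) = (2 - 2)*8 = 0*8 = 0)
(-12 + U)*I(-7, 0) = (-12 + 0)*(-12*0) = -12*0 = 0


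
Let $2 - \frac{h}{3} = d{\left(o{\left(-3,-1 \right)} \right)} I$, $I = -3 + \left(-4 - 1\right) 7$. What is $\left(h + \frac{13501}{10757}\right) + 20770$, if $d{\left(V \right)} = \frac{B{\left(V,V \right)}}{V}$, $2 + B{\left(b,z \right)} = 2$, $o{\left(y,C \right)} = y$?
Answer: $\frac{223500933}{10757} \approx 20777.0$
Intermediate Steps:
$I = -38$ ($I = -3 + \left(-4 - 1\right) 7 = -3 - 35 = -38$)
$B{\left(b,z \right)} = 0$ ($B{\left(b,z \right)} = -2 + 2 = 0$)
$d{\left(V \right)} = 0$ ($d{\left(V \right)} = \frac{0}{V} = 0$)
$h = 6$ ($h = 6 - 3 \cdot 0 \left(-38\right) = 6 - 0 = 6 + 0 = 6$)
$\left(h + \frac{13501}{10757}\right) + 20770 = \left(6 + \frac{13501}{10757}\right) + 20770 = \frac{78043}{10757} + 20770 = \frac{223500933}{10757}$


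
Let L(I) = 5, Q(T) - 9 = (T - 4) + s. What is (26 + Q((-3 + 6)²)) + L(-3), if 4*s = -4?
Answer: 44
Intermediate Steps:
s = -1 (s = (¼)*(-4) = -1)
Q(T) = 4 + T (Q(T) = 9 + ((T - 4) - 1) = 9 + ((-4 + T) - 1) = 9 + (-5 + T) = 4 + T)
(26 + Q((-3 + 6)²)) + L(-3) = (26 + (4 + (-3 + 6)²)) + 5 = (26 + (4 + 3²)) + 5 = (26 + (4 + 9)) + 5 = (26 + 13) + 5 = 39 + 5 = 44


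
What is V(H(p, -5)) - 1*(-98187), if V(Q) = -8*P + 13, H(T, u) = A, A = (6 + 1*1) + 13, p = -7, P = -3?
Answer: 98224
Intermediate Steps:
A = 20 (A = (6 + 1) + 13 = 7 + 13 = 20)
H(T, u) = 20
V(Q) = 37 (V(Q) = -8*(-3) + 13 = 24 + 13 = 37)
V(H(p, -5)) - 1*(-98187) = 37 - 1*(-98187) = 37 + 98187 = 98224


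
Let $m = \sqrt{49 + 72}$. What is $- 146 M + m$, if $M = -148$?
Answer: $21619$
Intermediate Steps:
$m = 11$ ($m = \sqrt{121} = 11$)
$- 146 M + m = \left(-146\right) \left(-148\right) + 11 = 21608 + 11 = 21619$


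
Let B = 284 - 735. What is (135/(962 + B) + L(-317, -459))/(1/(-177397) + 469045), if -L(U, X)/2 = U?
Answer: 57495964273/42518866866504 ≈ 0.0013522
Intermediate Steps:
B = -451
L(U, X) = -2*U
(135/(962 + B) + L(-317, -459))/(1/(-177397) + 469045) = (135/(962 - 451) - 2*(-317))/(1/(-177397) + 469045) = (135/511 + 634)/(-1/177397 + 469045) = (135*(1/511) + 634)/(83207175864/177397) = (135/511 + 634)*(177397/83207175864) = (324109/511)*(177397/83207175864) = 57495964273/42518866866504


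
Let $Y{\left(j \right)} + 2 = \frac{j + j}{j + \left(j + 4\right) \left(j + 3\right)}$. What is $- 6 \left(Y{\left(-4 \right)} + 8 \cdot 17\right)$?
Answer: $-816$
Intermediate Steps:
$Y{\left(j \right)} = -2 + \frac{2 j}{j + \left(3 + j\right) \left(4 + j\right)}$ ($Y{\left(j \right)} = -2 + \frac{j + j}{j + \left(j + 4\right) \left(j + 3\right)} = -2 + \frac{2 j}{j + \left(4 + j\right) \left(3 + j\right)} = -2 + \frac{2 j}{j + \left(3 + j\right) \left(4 + j\right)}$)
$- 6 \left(Y{\left(-4 \right)} + 8 \cdot 17\right) = - 6 \left(\frac{2 \left(-12 - \left(-4\right)^{2} - -28\right)}{12 + \left(-4\right)^{2} + 8 \left(-4\right)} + 8 \cdot 17\right) = - 6 \left(\frac{2 \left(-12 - 16 + 28\right)}{12 + 16 - 32} + 136\right) = - 6 \left(\frac{2 \left(-12 - 16 + 28\right)}{-4} + 136\right) = - 6 \left(2 \left(- \frac{1}{4}\right) 0 + 136\right) = - 6 \left(0 + 136\right) = \left(-6\right) 136 = -816$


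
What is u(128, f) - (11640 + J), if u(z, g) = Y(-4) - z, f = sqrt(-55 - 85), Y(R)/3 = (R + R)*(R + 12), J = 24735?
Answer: -36695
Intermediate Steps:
Y(R) = 6*R*(12 + R) (Y(R) = 3*((R + R)*(R + 12)) = 3*((2*R)*(12 + R)) = 3*(2*R*(12 + R)) = 6*R*(12 + R))
f = 2*I*sqrt(35) (f = sqrt(-140) = 2*I*sqrt(35) ≈ 11.832*I)
u(z, g) = -192 - z (u(z, g) = 6*(-4)*(12 - 4) - z = 6*(-4)*8 - z = -192 - z)
u(128, f) - (11640 + J) = (-192 - 1*128) - (11640 + 24735) = (-192 - 128) - 1*36375 = -320 - 36375 = -36695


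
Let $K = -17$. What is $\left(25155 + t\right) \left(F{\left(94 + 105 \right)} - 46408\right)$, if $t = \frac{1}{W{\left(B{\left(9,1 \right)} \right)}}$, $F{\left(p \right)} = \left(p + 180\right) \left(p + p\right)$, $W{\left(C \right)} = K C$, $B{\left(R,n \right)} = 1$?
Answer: $\frac{44659529156}{17} \approx 2.627 \cdot 10^{9}$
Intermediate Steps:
$W{\left(C \right)} = - 17 C$
$F{\left(p \right)} = 2 p \left(180 + p\right)$ ($F{\left(p \right)} = \left(180 + p\right) 2 p = 2 p \left(180 + p\right)$)
$t = - \frac{1}{17}$ ($t = \frac{1}{\left(-17\right) 1} = \frac{1}{-17} = - \frac{1}{17} \approx -0.058824$)
$\left(25155 + t\right) \left(F{\left(94 + 105 \right)} - 46408\right) = \left(25155 - \frac{1}{17}\right) \left(2 \left(94 + 105\right) \left(180 + \left(94 + 105\right)\right) - 46408\right) = \frac{427634 \left(2 \cdot 199 \left(180 + 199\right) - 46408\right)}{17} = \frac{427634 \left(2 \cdot 199 \cdot 379 - 46408\right)}{17} = \frac{427634 \left(150842 - 46408\right)}{17} = \frac{427634}{17} \cdot 104434 = \frac{44659529156}{17}$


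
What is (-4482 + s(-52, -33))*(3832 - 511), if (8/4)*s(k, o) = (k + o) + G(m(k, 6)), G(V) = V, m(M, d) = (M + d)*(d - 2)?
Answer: -30662793/2 ≈ -1.5331e+7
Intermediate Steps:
m(M, d) = (-2 + d)*(M + d) (m(M, d) = (M + d)*(-2 + d) = (-2 + d)*(M + d))
s(k, o) = 12 + o/2 + 5*k/2 (s(k, o) = ((k + o) + (6² - 2*k - 2*6 + k*6))/2 = ((k + o) + (36 - 2*k - 12 + 6*k))/2 = ((k + o) + (24 + 4*k))/2 = (24 + o + 5*k)/2 = 12 + o/2 + 5*k/2)
(-4482 + s(-52, -33))*(3832 - 511) = (-4482 + (12 + (½)*(-33) + (5/2)*(-52)))*(3832 - 511) = (-4482 + (12 - 33/2 - 130))*3321 = (-4482 - 269/2)*3321 = -9233/2*3321 = -30662793/2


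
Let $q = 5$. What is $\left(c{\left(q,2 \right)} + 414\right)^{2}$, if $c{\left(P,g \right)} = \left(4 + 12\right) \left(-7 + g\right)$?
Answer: $111556$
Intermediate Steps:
$c{\left(P,g \right)} = -112 + 16 g$ ($c{\left(P,g \right)} = 16 \left(-7 + g\right) = -112 + 16 g$)
$\left(c{\left(q,2 \right)} + 414\right)^{2} = \left(\left(-112 + 16 \cdot 2\right) + 414\right)^{2} = \left(\left(-112 + 32\right) + 414\right)^{2} = \left(-80 + 414\right)^{2} = 334^{2} = 111556$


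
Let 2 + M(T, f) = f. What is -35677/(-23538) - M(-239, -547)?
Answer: 12958039/23538 ≈ 550.52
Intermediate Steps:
M(T, f) = -2 + f
-35677/(-23538) - M(-239, -547) = -35677/(-23538) - (-2 - 547) = -35677*(-1/23538) - 1*(-549) = 35677/23538 + 549 = 12958039/23538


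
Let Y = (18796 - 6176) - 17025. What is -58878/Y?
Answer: 58878/4405 ≈ 13.366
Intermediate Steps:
Y = -4405 (Y = 12620 - 17025 = -4405)
-58878/Y = -58878/(-4405) = -58878*(-1/4405) = 58878/4405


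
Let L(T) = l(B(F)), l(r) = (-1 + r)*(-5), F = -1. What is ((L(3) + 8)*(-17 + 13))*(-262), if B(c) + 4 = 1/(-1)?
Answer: 39824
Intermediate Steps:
B(c) = -5 (B(c) = -4 + 1/(-1) = -4 - 1 = -5)
l(r) = 5 - 5*r
L(T) = 30 (L(T) = 5 - 5*(-5) = 5 + 25 = 30)
((L(3) + 8)*(-17 + 13))*(-262) = ((30 + 8)*(-17 + 13))*(-262) = (38*(-4))*(-262) = -152*(-262) = 39824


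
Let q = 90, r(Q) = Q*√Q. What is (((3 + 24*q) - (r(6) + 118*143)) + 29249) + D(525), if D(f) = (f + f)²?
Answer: 1117038 - 6*√6 ≈ 1.1170e+6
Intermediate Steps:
r(Q) = Q^(3/2)
D(f) = 4*f² (D(f) = (2*f)² = 4*f²)
(((3 + 24*q) - (r(6) + 118*143)) + 29249) + D(525) = (((3 + 24*90) - (6^(3/2) + 118*143)) + 29249) + 4*525² = (((3 + 2160) - (6*√6 + 16874)) + 29249) + 4*275625 = ((2163 - (16874 + 6*√6)) + 29249) + 1102500 = ((2163 + (-16874 - 6*√6)) + 29249) + 1102500 = ((-14711 - 6*√6) + 29249) + 1102500 = (14538 - 6*√6) + 1102500 = 1117038 - 6*√6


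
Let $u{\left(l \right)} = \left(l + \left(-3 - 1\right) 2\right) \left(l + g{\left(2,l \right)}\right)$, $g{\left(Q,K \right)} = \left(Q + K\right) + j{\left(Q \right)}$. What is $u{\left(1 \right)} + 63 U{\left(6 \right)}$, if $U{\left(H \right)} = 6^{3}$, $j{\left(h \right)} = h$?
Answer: $13566$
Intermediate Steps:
$U{\left(H \right)} = 216$
$g{\left(Q,K \right)} = K + 2 Q$ ($g{\left(Q,K \right)} = \left(Q + K\right) + Q = \left(K + Q\right) + Q = K + 2 Q$)
$u{\left(l \right)} = \left(-8 + l\right) \left(4 + 2 l\right)$ ($u{\left(l \right)} = \left(l + \left(-3 - 1\right) 2\right) \left(l + \left(l + 2 \cdot 2\right)\right) = \left(l - 8\right) \left(l + \left(l + 4\right)\right) = \left(l - 8\right) \left(l + \left(4 + l\right)\right) = \left(-8 + l\right) \left(4 + 2 l\right)$)
$u{\left(1 \right)} + 63 U{\left(6 \right)} = \left(-32 - 12 + 2 \cdot 1^{2}\right) + 63 \cdot 216 = \left(-32 - 12 + 2 \cdot 1\right) + 13608 = \left(-32 - 12 + 2\right) + 13608 = -42 + 13608 = 13566$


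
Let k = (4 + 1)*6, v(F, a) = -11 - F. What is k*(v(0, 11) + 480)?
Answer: 14070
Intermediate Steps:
k = 30 (k = 5*6 = 30)
k*(v(0, 11) + 480) = 30*((-11 - 1*0) + 480) = 30*((-11 + 0) + 480) = 30*(-11 + 480) = 30*469 = 14070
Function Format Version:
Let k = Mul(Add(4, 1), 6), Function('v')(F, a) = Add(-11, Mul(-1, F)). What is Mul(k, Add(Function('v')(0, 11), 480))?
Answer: 14070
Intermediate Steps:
k = 30 (k = Mul(5, 6) = 30)
Mul(k, Add(Function('v')(0, 11), 480)) = Mul(30, Add(Add(-11, Mul(-1, 0)), 480)) = Mul(30, Add(Add(-11, 0), 480)) = Mul(30, Add(-11, 480)) = Mul(30, 469) = 14070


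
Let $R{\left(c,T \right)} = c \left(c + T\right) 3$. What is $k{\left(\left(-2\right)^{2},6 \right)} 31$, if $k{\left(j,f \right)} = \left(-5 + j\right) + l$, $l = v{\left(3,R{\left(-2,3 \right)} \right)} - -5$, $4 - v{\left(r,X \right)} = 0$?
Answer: $248$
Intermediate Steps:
$R{\left(c,T \right)} = c \left(3 T + 3 c\right)$ ($R{\left(c,T \right)} = c \left(T + c\right) 3 = c \left(3 T + 3 c\right)$)
$v{\left(r,X \right)} = 4$ ($v{\left(r,X \right)} = 4 - 0 = 4 + 0 = 4$)
$l = 9$ ($l = 4 - -5 = 4 + 5 = 9$)
$k{\left(j,f \right)} = 4 + j$ ($k{\left(j,f \right)} = \left(-5 + j\right) + 9 = 4 + j$)
$k{\left(\left(-2\right)^{2},6 \right)} 31 = \left(4 + \left(-2\right)^{2}\right) 31 = \left(4 + 4\right) 31 = 8 \cdot 31 = 248$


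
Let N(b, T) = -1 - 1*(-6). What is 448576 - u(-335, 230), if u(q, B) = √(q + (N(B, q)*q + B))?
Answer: 448576 - 2*I*√445 ≈ 4.4858e+5 - 42.19*I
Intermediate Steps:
N(b, T) = 5 (N(b, T) = -1 + 6 = 5)
u(q, B) = √(B + 6*q) (u(q, B) = √(q + (5*q + B)) = √(q + (B + 5*q)) = √(B + 6*q))
448576 - u(-335, 230) = 448576 - √(230 + 6*(-335)) = 448576 - √(230 - 2010) = 448576 - √(-1780) = 448576 - 2*I*√445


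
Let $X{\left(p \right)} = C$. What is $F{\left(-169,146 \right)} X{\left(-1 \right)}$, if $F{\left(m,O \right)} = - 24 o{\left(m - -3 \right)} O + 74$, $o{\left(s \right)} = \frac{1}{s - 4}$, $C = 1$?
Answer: $\frac{8042}{85} \approx 94.612$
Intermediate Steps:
$o{\left(s \right)} = \frac{1}{-4 + s}$
$F{\left(m,O \right)} = 74 - \frac{24 O}{-1 + m}$ ($F{\left(m,O \right)} = - \frac{24}{-4 + \left(m - -3\right)} O + 74 = - \frac{24}{-4 + \left(m + 3\right)} O + 74 = - \frac{24}{-4 + \left(3 + m\right)} O + 74 = - \frac{24}{-1 + m} O + 74 = - \frac{24 O}{-1 + m} + 74 = 74 - \frac{24 O}{-1 + m}$)
$X{\left(p \right)} = 1$
$F{\left(-169,146 \right)} X{\left(-1 \right)} = \frac{2 \left(-37 - 1752 + 37 \left(-169\right)\right)}{-1 - 169} \cdot 1 = \frac{2 \left(-37 - 1752 - 6253\right)}{-170} \cdot 1 = 2 \left(- \frac{1}{170}\right) \left(-8042\right) 1 = \frac{8042}{85} \cdot 1 = \frac{8042}{85}$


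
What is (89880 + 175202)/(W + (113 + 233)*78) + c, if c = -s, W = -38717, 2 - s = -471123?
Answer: -5526090207/11729 ≈ -4.7115e+5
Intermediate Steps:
s = 471125 (s = 2 - 1*(-471123) = 2 + 471123 = 471125)
c = -471125 (c = -1*471125 = -471125)
(89880 + 175202)/(W + (113 + 233)*78) + c = (89880 + 175202)/(-38717 + (113 + 233)*78) - 471125 = 265082/(-38717 + 346*78) - 471125 = 265082/(-38717 + 26988) - 471125 = 265082/(-11729) - 471125 = 265082*(-1/11729) - 471125 = -265082/11729 - 471125 = -5526090207/11729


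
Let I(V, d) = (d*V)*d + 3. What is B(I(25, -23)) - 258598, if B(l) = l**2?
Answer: 174721386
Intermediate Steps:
I(V, d) = 3 + V*d**2 (I(V, d) = (V*d)*d + 3 = V*d**2 + 3 = 3 + V*d**2)
B(I(25, -23)) - 258598 = (3 + 25*(-23)**2)**2 - 258598 = (3 + 25*529)**2 - 258598 = (3 + 13225)**2 - 258598 = 13228**2 - 258598 = 174979984 - 258598 = 174721386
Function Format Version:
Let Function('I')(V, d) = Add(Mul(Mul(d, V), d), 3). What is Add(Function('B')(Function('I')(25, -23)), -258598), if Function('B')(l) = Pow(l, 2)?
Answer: 174721386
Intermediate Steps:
Function('I')(V, d) = Add(3, Mul(V, Pow(d, 2))) (Function('I')(V, d) = Add(Mul(Mul(V, d), d), 3) = Add(Mul(V, Pow(d, 2)), 3) = Add(3, Mul(V, Pow(d, 2))))
Add(Function('B')(Function('I')(25, -23)), -258598) = Add(Pow(Add(3, Mul(25, Pow(-23, 2))), 2), -258598) = Add(Pow(Add(3, Mul(25, 529)), 2), -258598) = Add(Pow(Add(3, 13225), 2), -258598) = Add(Pow(13228, 2), -258598) = Add(174979984, -258598) = 174721386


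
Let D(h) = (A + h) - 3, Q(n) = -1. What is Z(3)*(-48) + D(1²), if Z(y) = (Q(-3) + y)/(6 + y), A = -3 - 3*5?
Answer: -92/3 ≈ -30.667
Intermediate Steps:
A = -18 (A = -3 - 15 = -18)
Z(y) = (-1 + y)/(6 + y)
D(h) = -21 + h (D(h) = (-18 + h) - 3 = -21 + h)
Z(3)*(-48) + D(1²) = ((-1 + 3)/(6 + 3))*(-48) + (-21 + 1²) = (2/9)*(-48) + (-21 + 1) = ((⅑)*2)*(-48) - 20 = (2/9)*(-48) - 20 = -32/3 - 20 = -92/3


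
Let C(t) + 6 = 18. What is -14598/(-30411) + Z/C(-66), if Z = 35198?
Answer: 59476753/20274 ≈ 2933.6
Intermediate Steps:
C(t) = 12 (C(t) = -6 + 18 = 12)
-14598/(-30411) + Z/C(-66) = -14598/(-30411) + 35198/12 = -14598*(-1/30411) + 35198*(1/12) = 1622/3379 + 17599/6 = 59476753/20274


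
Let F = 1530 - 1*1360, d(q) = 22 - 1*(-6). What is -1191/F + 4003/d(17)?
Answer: 323581/2380 ≈ 135.96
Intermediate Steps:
d(q) = 28 (d(q) = 22 + 6 = 28)
F = 170 (F = 1530 - 1360 = 170)
-1191/F + 4003/d(17) = -1191/170 + 4003/28 = 323581/2380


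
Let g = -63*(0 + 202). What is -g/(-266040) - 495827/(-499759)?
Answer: 6974993447/7386438020 ≈ 0.94430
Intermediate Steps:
g = -12726 (g = -63*202 = -12726)
-g/(-266040) - 495827/(-499759) = -1*(-12726)/(-266040) - 495827/(-499759) = 12726*(-1/266040) - 495827*(-1/499759) = -707/14780 + 495827/499759 = 6974993447/7386438020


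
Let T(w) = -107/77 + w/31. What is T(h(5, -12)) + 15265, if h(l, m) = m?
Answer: 36433314/2387 ≈ 15263.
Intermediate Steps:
T(w) = -107/77 + w/31 (T(w) = -107*1/77 + w*(1/31) = -107/77 + w/31)
T(h(5, -12)) + 15265 = (-107/77 + (1/31)*(-12)) + 15265 = (-107/77 - 12/31) + 15265 = -4241/2387 + 15265 = 36433314/2387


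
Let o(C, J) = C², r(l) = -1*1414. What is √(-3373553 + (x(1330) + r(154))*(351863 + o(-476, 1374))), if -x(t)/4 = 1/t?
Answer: I*√363194102899145/665 ≈ 28658.0*I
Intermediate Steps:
x(t) = -4/t
r(l) = -1414
√(-3373553 + (x(1330) + r(154))*(351863 + o(-476, 1374))) = √(-3373553 + (-4/1330 - 1414)*(351863 + (-476)²)) = √(-3373553 + (-4*1/1330 - 1414)*(351863 + 226576)) = √(-3373553 + (-2/665 - 1414)*578439) = √(-3373553 - 940312/665*578439) = √(-3373553 - 543913132968/665) = √(-546156545713/665) = I*√363194102899145/665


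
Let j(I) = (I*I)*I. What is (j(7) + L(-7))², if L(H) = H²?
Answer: 153664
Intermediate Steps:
j(I) = I³ (j(I) = I²*I = I³)
(j(7) + L(-7))² = (7³ + (-7)²)² = (343 + 49)² = 392² = 153664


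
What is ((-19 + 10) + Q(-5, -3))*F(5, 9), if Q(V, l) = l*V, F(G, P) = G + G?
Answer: 60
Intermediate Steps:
F(G, P) = 2*G
Q(V, l) = V*l
((-19 + 10) + Q(-5, -3))*F(5, 9) = ((-19 + 10) - 5*(-3))*(2*5) = (-9 + 15)*10 = 6*10 = 60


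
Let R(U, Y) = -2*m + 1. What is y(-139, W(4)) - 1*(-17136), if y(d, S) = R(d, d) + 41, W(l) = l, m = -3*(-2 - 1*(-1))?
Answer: 17172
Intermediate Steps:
m = 3 (m = -3*(-2 + 1) = -3*(-1) = 3)
R(U, Y) = -5 (R(U, Y) = -2*3 + 1 = -6 + 1 = -5)
y(d, S) = 36 (y(d, S) = -5 + 41 = 36)
y(-139, W(4)) - 1*(-17136) = 36 - 1*(-17136) = 36 + 17136 = 17172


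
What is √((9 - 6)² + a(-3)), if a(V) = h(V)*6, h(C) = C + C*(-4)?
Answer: 3*√7 ≈ 7.9373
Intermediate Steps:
h(C) = -3*C (h(C) = C - 4*C = -3*C)
a(V) = -18*V (a(V) = -3*V*6 = -18*V)
√((9 - 6)² + a(-3)) = √((9 - 6)² - 18*(-3)) = √(3² + 54) = √(9 + 54) = √63 = 3*√7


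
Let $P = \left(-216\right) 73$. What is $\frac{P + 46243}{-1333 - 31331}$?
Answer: $- \frac{30475}{32664} \approx -0.93298$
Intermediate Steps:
$P = -15768$
$\frac{P + 46243}{-1333 - 31331} = \frac{-15768 + 46243}{-1333 - 31331} = \frac{30475}{-32664} = 30475 \left(- \frac{1}{32664}\right) = - \frac{30475}{32664}$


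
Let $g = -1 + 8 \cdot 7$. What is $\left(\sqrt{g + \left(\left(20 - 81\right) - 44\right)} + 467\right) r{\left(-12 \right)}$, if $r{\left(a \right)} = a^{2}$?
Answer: $67248 + 720 i \sqrt{2} \approx 67248.0 + 1018.2 i$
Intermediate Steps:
$g = 55$ ($g = -1 + 56 = 55$)
$\left(\sqrt{g + \left(\left(20 - 81\right) - 44\right)} + 467\right) r{\left(-12 \right)} = \left(\sqrt{55 + \left(\left(20 - 81\right) - 44\right)} + 467\right) \left(-12\right)^{2} = \left(\sqrt{55 - 105} + 467\right) 144 = \left(\sqrt{-50} + 467\right) 144 = \left(5 i \sqrt{2} + 467\right) 144 = \left(467 + 5 i \sqrt{2}\right) 144 = 67248 + 720 i \sqrt{2}$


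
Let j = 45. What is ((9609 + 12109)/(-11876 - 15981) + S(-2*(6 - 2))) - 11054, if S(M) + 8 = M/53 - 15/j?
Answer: -49002105457/4429263 ≈ -11063.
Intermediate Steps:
S(M) = -25/3 + M/53 (S(M) = -8 + (M/53 - 15/45) = -8 + (M*(1/53) - 15*1/45) = -8 + (M/53 - ⅓) = -8 + (-⅓ + M/53) = -25/3 + M/53)
((9609 + 12109)/(-11876 - 15981) + S(-2*(6 - 2))) - 11054 = ((9609 + 12109)/(-11876 - 15981) + (-25/3 + (-2*(6 - 2))/53)) - 11054 = (21718/(-27857) + (-25/3 + (-2*4)/53)) - 11054 = (21718*(-1/27857) + (-25/3 + (1/53)*(-8))) - 11054 = (-21718/27857 + (-25/3 - 8/53)) - 11054 = (-21718/27857 - 1349/159) - 11054 = -41032255/4429263 - 11054 = -49002105457/4429263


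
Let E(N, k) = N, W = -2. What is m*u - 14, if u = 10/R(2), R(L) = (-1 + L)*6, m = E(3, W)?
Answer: -9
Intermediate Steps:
m = 3
R(L) = -6 + 6*L
u = 5/3 (u = 10/(-6 + 6*2) = 10/(-6 + 12) = 10/6 = 10*(1/6) = 5/3 ≈ 1.6667)
m*u - 14 = 3*(5/3) - 14 = 5 - 14 = -9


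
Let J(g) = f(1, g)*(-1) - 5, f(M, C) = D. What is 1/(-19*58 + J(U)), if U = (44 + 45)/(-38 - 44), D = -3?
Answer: -1/1104 ≈ -0.00090580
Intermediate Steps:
f(M, C) = -3
U = -89/82 (U = 89/(-82) = 89*(-1/82) = -89/82 ≈ -1.0854)
J(g) = -2 (J(g) = -3*(-1) - 5 = 3 - 5 = -2)
1/(-19*58 + J(U)) = 1/(-19*58 - 2) = 1/(-1102 - 2) = 1/(-1104) = -1/1104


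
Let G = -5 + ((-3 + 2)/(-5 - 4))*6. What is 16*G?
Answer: -208/3 ≈ -69.333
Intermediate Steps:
G = -13/3 (G = -5 - 1/(-9)*6 = -5 - 1*(-1/9)*6 = -5 + (1/9)*6 = -5 + 2/3 = -13/3 ≈ -4.3333)
16*G = 16*(-13/3) = -208/3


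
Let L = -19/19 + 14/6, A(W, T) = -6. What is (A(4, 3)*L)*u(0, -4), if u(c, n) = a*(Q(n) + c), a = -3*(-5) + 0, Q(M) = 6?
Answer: -720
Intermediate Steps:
L = 4/3 (L = -19*1/19 + 14*(⅙) = -1 + 7/3 = 4/3 ≈ 1.3333)
a = 15 (a = 15 + 0 = 15)
u(c, n) = 90 + 15*c (u(c, n) = 15*(6 + c) = 90 + 15*c)
(A(4, 3)*L)*u(0, -4) = (-6*4/3)*(90 + 15*0) = -8*(90 + 0) = -8*90 = -720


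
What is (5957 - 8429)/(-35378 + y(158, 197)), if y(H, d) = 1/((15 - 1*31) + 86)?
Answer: 173040/2476459 ≈ 0.069874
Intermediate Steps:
y(H, d) = 1/70 (y(H, d) = 1/((15 - 31) + 86) = 1/(-16 + 86) = 1/70)
(5957 - 8429)/(-35378 + y(158, 197)) = (5957 - 8429)/(-35378 + 1/70) = -2472/(-2476459/70) = -2472*(-70/2476459) = 173040/2476459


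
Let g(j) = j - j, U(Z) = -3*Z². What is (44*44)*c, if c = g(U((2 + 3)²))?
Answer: 0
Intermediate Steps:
g(j) = 0
c = 0
(44*44)*c = (44*44)*0 = 1936*0 = 0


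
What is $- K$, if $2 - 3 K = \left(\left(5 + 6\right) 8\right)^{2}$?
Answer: $\frac{7742}{3} \approx 2580.7$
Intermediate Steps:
$K = - \frac{7742}{3}$ ($K = \frac{2}{3} - \frac{\left(\left(5 + 6\right) 8\right)^{2}}{3} = \frac{2}{3} - \frac{\left(11 \cdot 8\right)^{2}}{3} = \frac{2}{3} - \frac{88^{2}}{3} = \frac{2}{3} - \frac{7744}{3} = - \frac{7742}{3} \approx -2580.7$)
$- K = \left(-1\right) \left(- \frac{7742}{3}\right) = \frac{7742}{3}$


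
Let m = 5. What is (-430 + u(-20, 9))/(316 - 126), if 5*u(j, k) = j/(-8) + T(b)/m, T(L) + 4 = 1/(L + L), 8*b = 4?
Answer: -21481/9500 ≈ -2.2612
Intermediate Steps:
b = 1/2 (b = (1/8)*4 = 1/2 ≈ 0.50000)
T(L) = -4 + 1/(2*L) (T(L) = -4 + 1/(L + L) = -4 + 1/(2*L))
u(j, k) = -3/25 - j/40 (u(j, k) = (j/(-8) + (-4 + 1/(2*(1/2)))/5)/5 = (j*(-1/8) + (-4 + (1/2)*2)*(1/5))/5 = (-j/8 + (-4 + 1)*(1/5))/5 = (-j/8 - 3*1/5)/5 = (-j/8 - 3/5)/5 = (-3/5 - j/8)/5 = -3/25 - j/40)
(-430 + u(-20, 9))/(316 - 126) = (-430 + (-3/25 - 1/40*(-20)))/(316 - 126) = (-430 + (-3/25 + 1/2))/190 = (-430 + 19/50)*(1/190) = -21481/50*1/190 = -21481/9500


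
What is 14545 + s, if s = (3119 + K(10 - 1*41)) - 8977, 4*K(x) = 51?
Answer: 34799/4 ≈ 8699.8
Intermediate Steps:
K(x) = 51/4 (K(x) = (1/4)*51 = 51/4)
s = -23381/4 (s = (3119 + 51/4) - 8977 = 12527/4 - 8977 = -23381/4 ≈ -5845.3)
14545 + s = 14545 - 23381/4 = 34799/4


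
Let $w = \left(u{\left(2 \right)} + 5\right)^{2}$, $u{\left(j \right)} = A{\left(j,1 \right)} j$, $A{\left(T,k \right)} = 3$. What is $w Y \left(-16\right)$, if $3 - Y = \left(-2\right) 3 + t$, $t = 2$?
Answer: $-13552$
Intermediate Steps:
$u{\left(j \right)} = 3 j$
$Y = 7$ ($Y = 3 - \left(\left(-2\right) 3 + 2\right) = 3 - \left(-6 + 2\right) = 3 - -4 = 3 + 4 = 7$)
$w = 121$ ($w = \left(3 \cdot 2 + 5\right)^{2} = \left(6 + 5\right)^{2} = 11^{2} = 121$)
$w Y \left(-16\right) = 121 \cdot 7 \left(-16\right) = 847 \left(-16\right) = -13552$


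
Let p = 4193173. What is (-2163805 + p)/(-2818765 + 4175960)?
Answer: 2029368/1357195 ≈ 1.4953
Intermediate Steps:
(-2163805 + p)/(-2818765 + 4175960) = (-2163805 + 4193173)/(-2818765 + 4175960) = 2029368/1357195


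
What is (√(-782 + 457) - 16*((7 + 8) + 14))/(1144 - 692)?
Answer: -116/113 + 5*I*√13/452 ≈ -1.0265 + 0.039884*I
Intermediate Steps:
(√(-782 + 457) - 16*((7 + 8) + 14))/(1144 - 692) = (√(-325) - 16*(15 + 14))/452 = (5*I*√13 - 16*29)/452 = (5*I*√13 - 464)/452 = (-464 + 5*I*√13)/452 = -116/113 + 5*I*√13/452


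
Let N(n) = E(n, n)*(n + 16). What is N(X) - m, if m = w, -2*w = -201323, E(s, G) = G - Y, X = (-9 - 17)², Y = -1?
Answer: 735645/2 ≈ 3.6782e+5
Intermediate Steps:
X = 676 (X = (-26)² = 676)
E(s, G) = 1 + G (E(s, G) = G - 1*(-1) = G + 1 = 1 + G)
w = 201323/2 (w = -½*(-201323) = 201323/2 ≈ 1.0066e+5)
m = 201323/2 ≈ 1.0066e+5
N(n) = (1 + n)*(16 + n) (N(n) = (1 + n)*(n + 16) = (1 + n)*(16 + n))
N(X) - m = (1 + 676)*(16 + 676) - 1*201323/2 = 677*692 - 201323/2 = 468484 - 201323/2 = 735645/2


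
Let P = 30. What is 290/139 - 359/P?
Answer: -41201/4170 ≈ -9.8803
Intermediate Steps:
290/139 - 359/P = 290/139 - 359/30 = -41201/4170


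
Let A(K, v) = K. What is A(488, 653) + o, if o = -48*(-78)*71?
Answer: 266312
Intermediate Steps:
o = 265824 (o = 3744*71 = 265824)
A(488, 653) + o = 488 + 265824 = 266312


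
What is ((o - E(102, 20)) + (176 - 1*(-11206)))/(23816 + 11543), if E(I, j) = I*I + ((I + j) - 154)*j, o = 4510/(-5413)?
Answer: 8753724/191398267 ≈ 0.045736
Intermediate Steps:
o = -4510/5413 (o = 4510*(-1/5413) = -4510/5413 ≈ -0.83318)
E(I, j) = I² + j*(-154 + I + j) (E(I, j) = I² + (-154 + I + j)*j = I² + j*(-154 + I + j))
((o - E(102, 20)) + (176 - 1*(-11206)))/(23816 + 11543) = ((-4510/5413 - (102² + 20² - 154*20 + 102*20)) + (176 - 1*(-11206)))/(23816 + 11543) = ((-4510/5413 - (10404 + 400 - 3080 + 2040)) + (176 + 11206))/35359 = ((-4510/5413 - 1*9764) + 11382)*(1/35359) = ((-4510/5413 - 9764) + 11382)*(1/35359) = (-52857042/5413 + 11382)*(1/35359) = (8753724/5413)*(1/35359) = 8753724/191398267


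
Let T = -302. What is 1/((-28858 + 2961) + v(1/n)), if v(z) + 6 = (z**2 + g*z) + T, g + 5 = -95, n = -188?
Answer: -35344/926170719 ≈ -3.8161e-5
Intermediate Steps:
g = -100 (g = -5 - 95 = -100)
v(z) = -308 + z**2 - 100*z (v(z) = -6 + ((z**2 - 100*z) - 302) = -6 + (-302 + z**2 - 100*z) = -308 + z**2 - 100*z)
1/((-28858 + 2961) + v(1/n)) = 1/((-28858 + 2961) + (-308 + (1/(-188))**2 - 100/(-188))) = 1/(-25897 + (-308 + (-1/188)**2 - 100*(-1/188))) = 1/(-25897 + (-308 + 1/35344 + 25/47)) = 1/(-25897 - 10867151/35344) = 1/(-926170719/35344) = -35344/926170719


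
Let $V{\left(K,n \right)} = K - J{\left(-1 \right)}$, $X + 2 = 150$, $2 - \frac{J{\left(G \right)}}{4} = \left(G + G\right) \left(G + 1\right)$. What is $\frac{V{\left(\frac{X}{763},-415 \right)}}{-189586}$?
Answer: $\frac{2978}{72327059} \approx 4.1174 \cdot 10^{-5}$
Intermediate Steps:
$J{\left(G \right)} = 8 - 8 G \left(1 + G\right)$ ($J{\left(G \right)} = 8 - 4 \left(G + G\right) \left(G + 1\right) = 8 - 4 \cdot 2 G \left(1 + G\right) = 8 - 8 G \left(1 + G\right)$)
$X = 148$ ($X = -2 + 150 = 148$)
$V{\left(K,n \right)} = -8 + K$ ($V{\left(K,n \right)} = K - \left(8 - -8 - 8 \left(-1\right)^{2}\right) = K - \left(8 + 8 - 8\right) = K - 8 = -8 + K$)
$\frac{V{\left(\frac{X}{763},-415 \right)}}{-189586} = \frac{-8 + \frac{148}{763}}{-189586} = \left(-8 + 148 \cdot \frac{1}{763}\right) \left(- \frac{1}{189586}\right) = \left(-8 + \frac{148}{763}\right) \left(- \frac{1}{189586}\right) = \left(- \frac{5956}{763}\right) \left(- \frac{1}{189586}\right) = \frac{2978}{72327059}$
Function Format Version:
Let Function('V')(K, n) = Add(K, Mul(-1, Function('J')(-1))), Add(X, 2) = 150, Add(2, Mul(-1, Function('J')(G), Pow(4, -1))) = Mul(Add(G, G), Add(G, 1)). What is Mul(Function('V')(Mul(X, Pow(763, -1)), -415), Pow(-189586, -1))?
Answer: Rational(2978, 72327059) ≈ 4.1174e-5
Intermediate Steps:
Function('J')(G) = Add(8, Mul(-8, G, Add(1, G))) (Function('J')(G) = Add(8, Mul(-4, Mul(Add(G, G), Add(G, 1)))) = Add(8, Mul(-4, Mul(Mul(2, G), Add(1, G)))) = Add(8, Mul(-4, Mul(2, G, Add(1, G)))) = Add(8, Mul(-8, G, Add(1, G))))
X = 148 (X = Add(-2, 150) = 148)
Function('V')(K, n) = Add(-8, K) (Function('V')(K, n) = Add(K, Mul(-1, Add(8, Mul(-8, -1), Mul(-8, Pow(-1, 2))))) = Add(K, Mul(-1, Add(8, 8, Mul(-8, 1)))) = Add(K, Mul(-1, Add(8, 8, -8))) = Add(K, Mul(-1, 8)) = Add(K, -8) = Add(-8, K))
Mul(Function('V')(Mul(X, Pow(763, -1)), -415), Pow(-189586, -1)) = Mul(Add(-8, Mul(148, Pow(763, -1))), Pow(-189586, -1)) = Mul(Add(-8, Mul(148, Rational(1, 763))), Rational(-1, 189586)) = Mul(Add(-8, Rational(148, 763)), Rational(-1, 189586)) = Mul(Rational(-5956, 763), Rational(-1, 189586)) = Rational(2978, 72327059)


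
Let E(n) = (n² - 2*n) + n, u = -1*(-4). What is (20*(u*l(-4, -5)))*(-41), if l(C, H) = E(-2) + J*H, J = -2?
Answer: -52480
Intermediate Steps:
u = 4
E(n) = n² - n
l(C, H) = 6 - 2*H (l(C, H) = -2*(-1 - 2) - 2*H = -2*(-3) - 2*H = 6 - 2*H)
(20*(u*l(-4, -5)))*(-41) = (20*(4*(6 - 2*(-5))))*(-41) = (20*(4*(6 + 10)))*(-41) = (20*(4*16))*(-41) = (20*64)*(-41) = 1280*(-41) = -52480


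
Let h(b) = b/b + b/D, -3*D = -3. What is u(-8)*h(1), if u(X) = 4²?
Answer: 32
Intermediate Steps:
D = 1 (D = -⅓*(-3) = 1)
u(X) = 16
h(b) = 1 + b (h(b) = b/b + b/1 = 1 + b*1 = 1 + b)
u(-8)*h(1) = 16*(1 + 1) = 16*2 = 32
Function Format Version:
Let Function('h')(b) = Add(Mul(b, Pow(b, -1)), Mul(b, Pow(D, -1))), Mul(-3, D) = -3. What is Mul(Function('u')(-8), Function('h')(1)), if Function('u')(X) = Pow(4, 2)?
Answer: 32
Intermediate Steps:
D = 1 (D = Mul(Rational(-1, 3), -3) = 1)
Function('u')(X) = 16
Function('h')(b) = Add(1, b) (Function('h')(b) = Add(Mul(b, Pow(b, -1)), Mul(b, Pow(1, -1))) = Add(1, Mul(b, 1)) = Add(1, b))
Mul(Function('u')(-8), Function('h')(1)) = Mul(16, Add(1, 1)) = Mul(16, 2) = 32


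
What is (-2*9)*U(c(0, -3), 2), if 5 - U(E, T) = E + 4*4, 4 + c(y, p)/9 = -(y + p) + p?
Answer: -450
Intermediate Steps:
c(y, p) = -36 - 9*y (c(y, p) = -36 + 9*(-(y + p) + p) = -36 + 9*(-(p + y) + p) = -36 + 9*((-p - y) + p) = -36 + 9*(-y) = -36 - 9*y)
U(E, T) = -11 - E (U(E, T) = 5 - (E + 4*4) = 5 - (E + 16) = 5 - (16 + E) = 5 + (-16 - E) = -11 - E)
(-2*9)*U(c(0, -3), 2) = (-2*9)*(-11 - (-36 - 9*0)) = -18*(-11 - (-36 + 0)) = -18*(-11 - 1*(-36)) = -18*(-11 + 36) = -18*25 = -450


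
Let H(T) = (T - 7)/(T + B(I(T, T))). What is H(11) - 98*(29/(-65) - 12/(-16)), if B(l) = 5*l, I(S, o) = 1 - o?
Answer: -11653/390 ≈ -29.879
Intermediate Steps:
H(T) = (-7 + T)/(5 - 4*T) (H(T) = (T - 7)/(T + 5*(1 - T)) = (-7 + T)/(T + (5 - 5*T)) = (-7 + T)/(5 - 4*T))
H(11) - 98*(29/(-65) - 12/(-16)) = (-7 + 11)/(5 - 4*11) - 98*(29/(-65) - 12/(-16)) = 4/(5 - 44) - 98*(29*(-1/65) - 12*(-1/16)) = 4/(-39) - 98*(-29/65 + ¾) = -1/39*4 - 98*79/260 = -4/39 - 3871/130 = -11653/390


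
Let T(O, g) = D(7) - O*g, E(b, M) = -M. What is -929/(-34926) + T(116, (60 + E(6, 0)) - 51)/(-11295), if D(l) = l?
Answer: 15570439/131496390 ≈ 0.11841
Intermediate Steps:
T(O, g) = 7 - O*g
-929/(-34926) + T(116, (60 + E(6, 0)) - 51)/(-11295) = -929/(-34926) + (7 - 1*116*((60 - 1*0) - 51))/(-11295) = -929*(-1/34926) + (7 - 1*116*((60 + 0) - 51))*(-1/11295) = 929/34926 + (7 - 1*116*(60 - 51))*(-1/11295) = 929/34926 + (7 - 1*116*9)*(-1/11295) = 929/34926 + (7 - 1044)*(-1/11295) = 929/34926 - 1037*(-1/11295) = 929/34926 + 1037/11295 = 15570439/131496390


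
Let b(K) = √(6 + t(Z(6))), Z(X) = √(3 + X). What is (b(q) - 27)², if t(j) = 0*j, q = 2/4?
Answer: (27 - √6)² ≈ 602.73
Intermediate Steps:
q = ½ (q = 2*(¼) = ½ ≈ 0.50000)
t(j) = 0
b(K) = √6 (b(K) = √(6 + 0) = √6)
(b(q) - 27)² = (√6 - 27)² = (-27 + √6)²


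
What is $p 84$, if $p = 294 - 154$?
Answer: $11760$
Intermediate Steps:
$p = 140$ ($p = 294 - 154 = 140$)
$p 84 = 140 \cdot 84 = 11760$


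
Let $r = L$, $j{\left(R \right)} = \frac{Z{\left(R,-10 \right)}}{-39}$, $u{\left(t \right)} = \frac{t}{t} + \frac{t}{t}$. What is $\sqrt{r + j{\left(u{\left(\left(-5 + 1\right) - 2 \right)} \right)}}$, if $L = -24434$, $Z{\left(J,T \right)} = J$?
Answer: $\frac{4 i \sqrt{2322762}}{39} \approx 156.31 i$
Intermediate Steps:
$u{\left(t \right)} = 2$ ($u{\left(t \right)} = 1 + 1 = 2$)
$j{\left(R \right)} = - \frac{R}{39}$ ($j{\left(R \right)} = \frac{R}{-39} = R \left(- \frac{1}{39}\right) = - \frac{R}{39}$)
$r = -24434$
$\sqrt{r + j{\left(u{\left(\left(-5 + 1\right) - 2 \right)} \right)}} = \sqrt{-24434 - \frac{2}{39}} = \sqrt{- \frac{952928}{39}} = \frac{4 i \sqrt{2322762}}{39}$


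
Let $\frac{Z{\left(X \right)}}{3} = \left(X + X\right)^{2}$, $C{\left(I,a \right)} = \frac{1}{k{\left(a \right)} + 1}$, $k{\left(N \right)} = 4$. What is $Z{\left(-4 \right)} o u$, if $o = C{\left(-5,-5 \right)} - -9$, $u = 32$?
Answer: $\frac{282624}{5} \approx 56525.0$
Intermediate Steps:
$C{\left(I,a \right)} = \frac{1}{5}$ ($C{\left(I,a \right)} = \frac{1}{4 + 1} = \frac{1}{5}$)
$Z{\left(X \right)} = 12 X^{2}$ ($Z{\left(X \right)} = 3 \left(X + X\right)^{2} = 3 \left(2 X\right)^{2} = 3 \cdot 4 X^{2} = 12 X^{2}$)
$o = \frac{46}{5}$ ($o = \frac{1}{5} - -9 = \frac{1}{5} + 9 = \frac{46}{5} \approx 9.2$)
$Z{\left(-4 \right)} o u = 12 \left(-4\right)^{2} \cdot \frac{46}{5} \cdot 32 = 12 \cdot 16 \cdot \frac{46}{5} \cdot 32 = 192 \cdot \frac{46}{5} \cdot 32 = \frac{8832}{5} \cdot 32 = \frac{282624}{5}$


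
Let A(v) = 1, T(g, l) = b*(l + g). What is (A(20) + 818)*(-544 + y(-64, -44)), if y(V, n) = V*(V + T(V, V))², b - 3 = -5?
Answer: -1932708960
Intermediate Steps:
b = -2 (b = 3 - 5 = -2)
T(g, l) = -2*g - 2*l (T(g, l) = -2*(l + g) = -2*(g + l) = -2*g - 2*l)
y(V, n) = 9*V³ (y(V, n) = V*(V + (-2*V - 2*V))² = V*(V - 4*V)² = V*(-3*V)² = V*(9*V²) = 9*V³)
(A(20) + 818)*(-544 + y(-64, -44)) = (1 + 818)*(-544 + 9*(-64)³) = 819*(-544 + 9*(-262144)) = 819*(-544 - 2359296) = 819*(-2359840) = -1932708960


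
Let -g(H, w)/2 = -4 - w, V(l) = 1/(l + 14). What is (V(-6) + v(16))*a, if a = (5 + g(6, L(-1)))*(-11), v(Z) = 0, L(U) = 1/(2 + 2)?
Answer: -297/16 ≈ -18.563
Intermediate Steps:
L(U) = 1/4
V(l) = 1/(14 + l)
g(H, w) = 8 + 2*w (g(H, w) = -2*(-4 - w) = 8 + 2*w)
a = -297/2 (a = (5 + (8 + 2*(1/4)))*(-11) = (5 + (8 + 1/2))*(-11) = (5 + 17/2)*(-11) = (27/2)*(-11) = -297/2 ≈ -148.50)
(V(-6) + v(16))*a = (1/(14 - 6) + 0)*(-297/2) = (1/8 + 0)*(-297/2) = (1/8)*(-297/2) = -297/16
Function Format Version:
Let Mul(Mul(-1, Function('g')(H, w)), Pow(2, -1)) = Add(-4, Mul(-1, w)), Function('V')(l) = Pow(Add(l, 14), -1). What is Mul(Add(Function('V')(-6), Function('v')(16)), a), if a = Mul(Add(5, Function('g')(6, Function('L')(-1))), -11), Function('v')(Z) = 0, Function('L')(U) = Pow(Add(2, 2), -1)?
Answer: Rational(-297, 16) ≈ -18.563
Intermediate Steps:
Function('L')(U) = Rational(1, 4) (Function('L')(U) = Pow(4, -1) = Rational(1, 4))
Function('V')(l) = Pow(Add(14, l), -1)
Function('g')(H, w) = Add(8, Mul(2, w)) (Function('g')(H, w) = Mul(-2, Add(-4, Mul(-1, w))) = Add(8, Mul(2, w)))
a = Rational(-297, 2) (a = Mul(Add(5, Add(8, Mul(2, Rational(1, 4)))), -11) = Mul(Add(5, Add(8, Rational(1, 2))), -11) = Mul(Add(5, Rational(17, 2)), -11) = Mul(Rational(27, 2), -11) = Rational(-297, 2) ≈ -148.50)
Mul(Add(Function('V')(-6), Function('v')(16)), a) = Mul(Add(Pow(Add(14, -6), -1), 0), Rational(-297, 2)) = Mul(Add(Pow(8, -1), 0), Rational(-297, 2)) = Mul(Add(Rational(1, 8), 0), Rational(-297, 2)) = Mul(Rational(1, 8), Rational(-297, 2)) = Rational(-297, 16)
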